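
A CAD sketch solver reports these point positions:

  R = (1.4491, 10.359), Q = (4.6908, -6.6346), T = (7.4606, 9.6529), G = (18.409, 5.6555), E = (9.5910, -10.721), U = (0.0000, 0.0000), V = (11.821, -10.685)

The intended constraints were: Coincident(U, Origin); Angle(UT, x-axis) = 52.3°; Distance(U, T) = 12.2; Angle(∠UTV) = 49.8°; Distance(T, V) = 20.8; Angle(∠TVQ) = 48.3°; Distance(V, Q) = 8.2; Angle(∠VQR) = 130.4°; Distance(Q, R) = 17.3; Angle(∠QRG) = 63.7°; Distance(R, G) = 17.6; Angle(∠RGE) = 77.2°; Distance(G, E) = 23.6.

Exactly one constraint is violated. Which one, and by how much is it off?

Distance(G, E) = 23.6 — off by 5.00.

U = (0.00, 0.00) ✓; UT at 52.30° ✓; |UT| = 12.20 ✓; ∠UTV = 49.80° ✓; |TV| = 20.80 ✓; ∠TVQ = 48.30° ✓; |VQ| = 8.200 ✓; ∠VQR = 130.4° ✓; |QR| = 17.30 ✓; ∠QRG = 63.70° ✓; |RG| = 17.60 ✓; ∠RGE = 77.20° ✓; |GE| = 18.60 ✗.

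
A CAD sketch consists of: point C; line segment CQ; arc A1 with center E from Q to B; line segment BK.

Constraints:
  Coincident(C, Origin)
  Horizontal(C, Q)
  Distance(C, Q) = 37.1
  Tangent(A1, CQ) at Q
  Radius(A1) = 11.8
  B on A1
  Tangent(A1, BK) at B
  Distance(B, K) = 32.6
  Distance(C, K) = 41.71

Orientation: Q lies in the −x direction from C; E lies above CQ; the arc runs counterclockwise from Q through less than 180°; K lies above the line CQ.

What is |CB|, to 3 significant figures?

27.1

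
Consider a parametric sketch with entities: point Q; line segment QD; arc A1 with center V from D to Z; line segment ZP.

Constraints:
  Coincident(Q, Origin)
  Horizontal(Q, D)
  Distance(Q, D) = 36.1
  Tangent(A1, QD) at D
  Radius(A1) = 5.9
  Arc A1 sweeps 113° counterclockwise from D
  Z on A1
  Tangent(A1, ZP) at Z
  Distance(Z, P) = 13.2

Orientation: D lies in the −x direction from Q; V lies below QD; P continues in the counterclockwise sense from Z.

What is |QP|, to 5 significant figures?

41.682

Q is at the origin; QD is horizontal with |QD| = 36.1 and D on the −x side, so D = (-36.100, 0.0000). A1 meets QD tangentially, so VD is at right angles to QD, so V = D + (0, -5.9) = (-36.100, -5.9000). On A1, D sits at bearing 90° from V; a 113° counterclockwise sweep puts Z at bearing 203°, so Z = V + 5.9·(cos 203°, sin 203°) = (-41.531, -8.2053). Tangency of A1 to ZP means the radius VZ is perpendicular to ZP, so ZP runs along (−sin 203°, cos 203°); with |ZP| = 13.2, P = (-36.373, -20.356). Then |QP| = |P − Q| = 41.682.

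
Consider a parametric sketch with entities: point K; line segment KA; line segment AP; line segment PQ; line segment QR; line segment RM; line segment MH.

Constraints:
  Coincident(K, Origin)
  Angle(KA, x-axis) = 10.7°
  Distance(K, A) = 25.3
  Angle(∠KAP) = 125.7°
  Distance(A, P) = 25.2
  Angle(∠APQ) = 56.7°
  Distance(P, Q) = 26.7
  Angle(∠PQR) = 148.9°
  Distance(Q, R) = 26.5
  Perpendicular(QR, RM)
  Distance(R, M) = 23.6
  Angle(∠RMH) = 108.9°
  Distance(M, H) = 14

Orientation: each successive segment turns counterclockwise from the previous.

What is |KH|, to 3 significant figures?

17.9

K is at the origin; KA runs at 10.7° with length 25.3, so A = (24.9, 4.70). ∠KAP = 125.7° gives AP at 65.0° from the x-axis; with |AP| = 25.2, P = (35.5, 27.5). ∠APQ = 56.7° gives PQ at -172° from the x-axis; with |PQ| = 26.7, Q = (9.09, 23.7). ∠PQR = 148.9° gives QR at -141° from the x-axis; with |QR| = 26.5, R = (-11.4, 6.86). The perpendicularity gives RM at right angles to QR, so RM runs at -50.6°; with |RM| = 23.6, M = (3.59, -11.4). ∠RMH = 108.9° gives MH at 20.5° from the x-axis; with |MH| = 14.0, H = (16.7, -6.47). Then |KH| = |H − K| = 17.9.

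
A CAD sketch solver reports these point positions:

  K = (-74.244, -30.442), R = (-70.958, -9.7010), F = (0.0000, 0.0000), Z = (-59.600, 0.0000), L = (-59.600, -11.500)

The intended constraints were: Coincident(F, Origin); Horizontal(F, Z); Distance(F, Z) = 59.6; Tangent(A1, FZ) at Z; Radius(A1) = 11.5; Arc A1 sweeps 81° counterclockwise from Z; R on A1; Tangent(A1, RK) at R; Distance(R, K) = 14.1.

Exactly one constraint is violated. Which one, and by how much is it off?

Distance(R, K) = 14.1 — off by 6.90.

F = (0.00, 0.00) ✓; F.y = 0.00, Z.y = 0.00 ✓; |FZ| = 59.60 ✓; ∠(LZ, ZF) = 90.00° ✓; |LZ| = 11.50 ✓; bearing(L→R) − bearing(L→Z) = 81.00° ✓; |LR| = 11.50 ✓; ∠(LR, RK) = 90.00° ✓; |RK| = 21.00 ✗.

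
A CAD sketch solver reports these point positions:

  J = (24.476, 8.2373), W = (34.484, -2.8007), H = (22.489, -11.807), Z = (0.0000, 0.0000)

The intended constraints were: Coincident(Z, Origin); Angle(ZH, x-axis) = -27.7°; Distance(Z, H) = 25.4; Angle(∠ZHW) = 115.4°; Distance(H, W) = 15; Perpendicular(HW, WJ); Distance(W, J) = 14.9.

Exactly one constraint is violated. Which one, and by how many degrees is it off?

Perpendicular(HW, WJ) — off by 5.30°.

Z = (0.00, 0.00) ✓; ZH at -27.70° ✓; |ZH| = 25.40 ✓; ∠ZHW = 115.4° ✓; |HW| = 15.00 ✓; ∠(HW, WJ) = 95.30° ✗; |WJ| = 14.90 ✓.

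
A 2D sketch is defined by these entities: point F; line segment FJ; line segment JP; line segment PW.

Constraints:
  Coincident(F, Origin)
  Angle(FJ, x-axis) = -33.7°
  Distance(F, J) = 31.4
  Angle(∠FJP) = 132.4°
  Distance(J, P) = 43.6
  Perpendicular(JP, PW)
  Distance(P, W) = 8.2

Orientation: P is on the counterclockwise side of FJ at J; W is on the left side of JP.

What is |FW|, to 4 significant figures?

66.48

∠FJP = 132.4°, so JP runs at -33.7° + (180° − 132.4°) = 13.90° from the x-axis; with |JP| = 43.6, P = J + 43.6·(cos 13.90°, sin 13.90°) = (68.45, -6.948). JP ⟂ PW; with |PW| = 8.2 on the left of JP, W = P + 8.2·(-0.2402, 0.9707) = (66.48, 1.012). Then |FW| = |W − F| = 66.48.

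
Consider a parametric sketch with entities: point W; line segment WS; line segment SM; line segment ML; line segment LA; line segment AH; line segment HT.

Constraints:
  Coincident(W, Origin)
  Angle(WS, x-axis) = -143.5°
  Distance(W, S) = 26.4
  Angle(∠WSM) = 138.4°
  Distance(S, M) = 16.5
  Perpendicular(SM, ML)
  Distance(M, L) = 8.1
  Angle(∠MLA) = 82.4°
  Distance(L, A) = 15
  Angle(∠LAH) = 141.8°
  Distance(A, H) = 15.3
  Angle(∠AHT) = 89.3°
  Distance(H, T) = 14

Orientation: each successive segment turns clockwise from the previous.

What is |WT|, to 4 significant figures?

38.21

W is at the origin; WS runs at -143.5° with length 26.4, so S = (-21.22, -15.70). ∠WSM = 138.4° gives SM at 174.9° from the x-axis; with |SM| = 16.5, M = (-37.66, -14.24). SM is perpendicular to ML, so ML runs at 84.90°; with |ML| = 8.1, L = (-36.94, -6.169). ∠MLA = 82.4° gives LA at -12.70° from the x-axis; with |LA| = 15.0, A = (-22.30, -9.466). ∠LAH = 141.8° gives AH at -50.90° from the x-axis; with |AH| = 15.3, H = (-12.65, -21.34). ∠AHT = 89.3° gives HT at -141.6° from the x-axis; with |HT| = 14.0, T = (-23.63, -30.04). Then |WT| = |T − W| = 38.21.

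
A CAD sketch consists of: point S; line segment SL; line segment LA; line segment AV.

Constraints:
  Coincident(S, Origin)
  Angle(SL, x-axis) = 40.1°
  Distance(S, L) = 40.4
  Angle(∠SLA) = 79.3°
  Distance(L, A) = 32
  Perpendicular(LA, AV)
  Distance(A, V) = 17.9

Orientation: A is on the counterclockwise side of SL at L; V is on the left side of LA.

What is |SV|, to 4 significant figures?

32.79

S is at the origin; SL runs at 40.1° with length 40.4, so L = 40.4·(cos 40.1°, sin 40.1°) = (30.90, 26.02). ∠SLA = 79.3°, so LA runs at 40.1° + (180° − 79.3°) = 140.8° from the x-axis; with |LA| = 32.0, A = L + 32.0·(cos 140.8°, sin 140.8°) = (6.105, 46.25). LA is perpendicular to AV; with |AV| = 17.9 on the left of LA, V = A + 17.9·(-0.6320, -0.7749) = (-5.209, 32.38). Then |SV| = |V − S| = 32.79.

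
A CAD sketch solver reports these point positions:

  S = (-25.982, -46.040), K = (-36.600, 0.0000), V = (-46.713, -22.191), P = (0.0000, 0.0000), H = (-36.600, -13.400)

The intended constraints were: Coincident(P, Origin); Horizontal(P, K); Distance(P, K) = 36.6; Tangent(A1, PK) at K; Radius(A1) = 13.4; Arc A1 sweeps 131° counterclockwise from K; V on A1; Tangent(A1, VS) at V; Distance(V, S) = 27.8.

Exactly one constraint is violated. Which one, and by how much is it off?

Distance(V, S) = 27.8 — off by 3.80.

P = (0.00, 0.00) ✓; P.y = 0.00, K.y = 0.00 ✓; |PK| = 36.60 ✓; ∠(HK, KP) = 90.00° ✓; |HK| = 13.40 ✓; bearing(H→V) − bearing(H→K) = 131.0° ✓; |HV| = 13.40 ✓; ∠(HV, VS) = 90.00° ✓; |VS| = 31.60 ✗.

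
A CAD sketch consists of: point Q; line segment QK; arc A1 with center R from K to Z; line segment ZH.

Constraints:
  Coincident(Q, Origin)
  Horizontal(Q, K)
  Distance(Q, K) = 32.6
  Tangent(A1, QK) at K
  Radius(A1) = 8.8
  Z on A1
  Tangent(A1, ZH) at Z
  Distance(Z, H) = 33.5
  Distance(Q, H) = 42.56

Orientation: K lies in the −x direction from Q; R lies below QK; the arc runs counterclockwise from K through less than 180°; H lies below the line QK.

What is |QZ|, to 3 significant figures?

41.8

Checks: Q.y = 0.00, K.y = 0.00 ✓; |RZ| = 8.800 ✓; ∠(RZ, ZH) = 90.00° ✓; |ZH| = 33.50 ✓; |QH| = 42.56 ✓.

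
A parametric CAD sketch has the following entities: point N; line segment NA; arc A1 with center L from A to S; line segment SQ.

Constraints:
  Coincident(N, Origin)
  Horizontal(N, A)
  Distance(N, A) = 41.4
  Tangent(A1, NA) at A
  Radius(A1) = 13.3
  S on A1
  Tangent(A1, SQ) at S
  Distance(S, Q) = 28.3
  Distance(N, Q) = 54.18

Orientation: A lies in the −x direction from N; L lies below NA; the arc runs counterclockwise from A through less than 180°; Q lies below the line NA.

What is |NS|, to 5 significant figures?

55.914

N is at the origin; N and A share the same y with |NA| = 41.4 and A on the −x side, so A = (-41.400, 0.0000). Tangency of A1 to NA means the radius LA is perpendicular to NA, so L = A + (0, -13.3) = (-41.400, -13.300). Since LS ⟂ SQ (tangency), |LQ| = √(13.3² + 28.3²) = 31.269 regardless of where S sits on A1. So Q lies on both circle(N, 54.18) and circle(L, 31.269); the below-NA intersection is Q = (-32.571, -43.297). S is the foot of the tangent from Q: S = (-51.350, -22.126).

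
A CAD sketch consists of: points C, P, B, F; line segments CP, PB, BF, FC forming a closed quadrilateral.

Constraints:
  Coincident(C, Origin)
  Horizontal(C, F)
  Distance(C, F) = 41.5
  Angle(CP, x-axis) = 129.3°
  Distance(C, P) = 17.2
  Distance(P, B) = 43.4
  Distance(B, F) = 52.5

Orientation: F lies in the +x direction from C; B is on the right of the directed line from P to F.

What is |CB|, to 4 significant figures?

29.27

Checks: |PB| = 43.40 ✓; |BF| = 52.50 ✓.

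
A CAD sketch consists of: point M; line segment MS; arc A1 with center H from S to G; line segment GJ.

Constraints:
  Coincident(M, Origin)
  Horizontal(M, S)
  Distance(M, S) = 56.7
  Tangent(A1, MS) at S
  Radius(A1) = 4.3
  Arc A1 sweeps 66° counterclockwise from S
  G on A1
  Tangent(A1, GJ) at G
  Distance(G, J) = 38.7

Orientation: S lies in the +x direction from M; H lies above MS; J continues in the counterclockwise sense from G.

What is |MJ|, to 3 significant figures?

85.3

M is at the origin; M and S share the same y with |MS| = 56.7 and S on the +x side, so S = (56.7, 0.00). A1 meets MS tangentially, so HS is at right angles to MS, so H = S + (0, 4.3) = (56.7, 4.30). On A1, S sits at bearing -90° from H; a 66° counterclockwise sweep puts G at bearing -24°, so G = H + 4.3·(cos -24°, sin -24°) = (60.6, 2.55). Since A1 is tangent to GJ there, HG ⟂ GJ, so GJ runs along (−sin -24°, cos -24°); with |GJ| = 38.7, J = (76.4, 37.9). Then |MJ| = |J − M| = 85.3.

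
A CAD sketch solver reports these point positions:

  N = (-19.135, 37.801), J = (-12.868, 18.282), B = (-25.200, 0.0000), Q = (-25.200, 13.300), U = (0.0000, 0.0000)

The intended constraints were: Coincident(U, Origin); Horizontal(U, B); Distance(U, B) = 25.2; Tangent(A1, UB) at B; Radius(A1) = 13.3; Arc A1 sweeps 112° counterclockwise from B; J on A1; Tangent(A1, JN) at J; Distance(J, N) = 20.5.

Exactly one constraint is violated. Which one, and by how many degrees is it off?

Tangent(A1, JN) at J — off by 4.20°.

U = (0.00, 0.00) ✓; U.y = 0.00, B.y = 0.00 ✓; |UB| = 25.20 ✓; ∠(QB, BU) = 90.00° ✓; |QB| = 13.30 ✓; bearing(Q→J) − bearing(Q→B) = 112.0° ✓; |QJ| = 13.30 ✓; ∠(QJ, JN) = 94.20° ✗; |JN| = 20.50 ✓.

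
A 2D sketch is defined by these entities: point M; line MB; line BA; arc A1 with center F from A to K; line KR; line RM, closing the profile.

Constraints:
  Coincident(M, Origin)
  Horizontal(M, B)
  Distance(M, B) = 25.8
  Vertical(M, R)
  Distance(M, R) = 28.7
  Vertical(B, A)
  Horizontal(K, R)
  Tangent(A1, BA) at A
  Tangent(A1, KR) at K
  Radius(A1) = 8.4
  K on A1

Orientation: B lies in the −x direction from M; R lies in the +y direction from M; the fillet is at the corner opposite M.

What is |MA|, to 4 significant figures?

32.83

M is at the origin; M and B share the same y with |MB| = 25.8 and B on the −x side, so B = (-25.80, 0.000). MR is vertical with |MR| = 28.7 and R on the +y side, so R = (0.000, 28.70). The virtual corner opposite M is at (-25.80, 28.70). The tangent condition forces FA to be normal to BA and A1 meets KR tangentially, so FK is at right angles to KR, with radius 8.4, so the center F sits 8.4 in from both sides at F = (-17.40, 20.30). That places the tangent points at A = (-25.80, 20.30) on BA and K = (-17.40, 28.70) on KR. Then |MA| = |A − M| = 32.83.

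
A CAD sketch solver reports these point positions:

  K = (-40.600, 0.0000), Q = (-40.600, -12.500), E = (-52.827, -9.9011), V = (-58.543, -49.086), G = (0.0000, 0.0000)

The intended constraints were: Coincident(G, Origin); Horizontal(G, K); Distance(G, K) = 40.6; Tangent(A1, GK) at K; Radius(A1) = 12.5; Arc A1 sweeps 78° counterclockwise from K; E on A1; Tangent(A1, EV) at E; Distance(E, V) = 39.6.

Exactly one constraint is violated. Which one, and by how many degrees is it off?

Tangent(A1, EV) at E — off by 3.70°.

G = (0.00, 0.00) ✓; G.y = 0.00, K.y = 0.00 ✓; |GK| = 40.60 ✓; ∠(QK, KG) = 90.00° ✓; |QK| = 12.50 ✓; bearing(Q→E) − bearing(Q→K) = 78.00° ✓; |QE| = 12.50 ✓; ∠(QE, EV) = 86.30° ✗; |EV| = 39.60 ✓.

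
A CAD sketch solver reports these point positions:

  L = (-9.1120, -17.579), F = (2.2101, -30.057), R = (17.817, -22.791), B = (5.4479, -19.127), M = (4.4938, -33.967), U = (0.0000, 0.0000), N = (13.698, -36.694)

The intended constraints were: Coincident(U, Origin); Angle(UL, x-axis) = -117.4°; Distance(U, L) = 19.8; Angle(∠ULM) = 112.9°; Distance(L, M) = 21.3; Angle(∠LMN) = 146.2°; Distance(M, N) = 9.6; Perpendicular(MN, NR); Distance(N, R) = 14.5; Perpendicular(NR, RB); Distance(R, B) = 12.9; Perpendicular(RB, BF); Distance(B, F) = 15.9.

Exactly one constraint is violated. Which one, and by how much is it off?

Distance(B, F) = 15.9 — off by 4.50.

U = (0.00, 0.00) ✓; UL at -117.4° ✓; |UL| = 19.80 ✓; ∠ULM = 112.9° ✓; |LM| = 21.30 ✓; ∠LMN = 146.2° ✓; |MN| = 9.600 ✓; ∠(MN, NR) = 90.00° ✓; |NR| = 14.50 ✓; ∠(NR, RB) = 90.00° ✓; |RB| = 12.90 ✓; ∠(RB, BF) = 90.00° ✓; |BF| = 11.40 ✗.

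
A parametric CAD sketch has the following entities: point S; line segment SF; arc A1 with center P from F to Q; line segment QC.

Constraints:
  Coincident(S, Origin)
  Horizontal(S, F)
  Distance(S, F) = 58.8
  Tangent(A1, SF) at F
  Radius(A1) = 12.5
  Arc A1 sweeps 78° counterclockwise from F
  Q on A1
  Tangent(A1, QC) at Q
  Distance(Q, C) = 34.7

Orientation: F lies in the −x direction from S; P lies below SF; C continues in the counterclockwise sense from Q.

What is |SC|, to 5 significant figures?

89.688

S is at the origin; SF is horizontal with |SF| = 58.8 and F on the −x side, so F = (-58.800, 0.0000). A1 meets SF tangentially, so PF is at right angles to SF, so P = F + (0, -12.5) = (-58.800, -12.500). On A1, F sits at bearing 90° from P; a 78° counterclockwise sweep puts Q at bearing 168°, so Q = P + 12.5·(cos 168°, sin 168°) = (-71.027, -9.9011). Since A1 is tangent to QC there, PQ ⟂ QC, so QC runs along (−sin 168°, cos 168°); with |QC| = 34.7, C = (-78.241, -43.843). Then |SC| = |C − S| = 89.688.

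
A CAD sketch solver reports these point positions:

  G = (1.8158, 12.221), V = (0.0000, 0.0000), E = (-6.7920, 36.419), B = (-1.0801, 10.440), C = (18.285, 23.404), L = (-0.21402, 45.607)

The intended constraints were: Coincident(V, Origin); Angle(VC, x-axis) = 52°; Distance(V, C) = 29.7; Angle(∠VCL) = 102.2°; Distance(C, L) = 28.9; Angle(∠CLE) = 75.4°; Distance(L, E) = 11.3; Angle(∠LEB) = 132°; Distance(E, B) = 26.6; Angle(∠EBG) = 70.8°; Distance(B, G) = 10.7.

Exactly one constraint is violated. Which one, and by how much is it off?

Distance(B, G) = 10.7 — off by 7.30.

V = (0.00, 0.00) ✓; VC at 52.00° ✓; |VC| = 29.70 ✓; ∠VCL = 102.2° ✓; |CL| = 28.90 ✓; ∠CLE = 75.40° ✓; |LE| = 11.30 ✓; ∠LEB = 132.0° ✓; |EB| = 26.60 ✓; ∠EBG = 70.81° ✓; |BG| = 3.400 ✗.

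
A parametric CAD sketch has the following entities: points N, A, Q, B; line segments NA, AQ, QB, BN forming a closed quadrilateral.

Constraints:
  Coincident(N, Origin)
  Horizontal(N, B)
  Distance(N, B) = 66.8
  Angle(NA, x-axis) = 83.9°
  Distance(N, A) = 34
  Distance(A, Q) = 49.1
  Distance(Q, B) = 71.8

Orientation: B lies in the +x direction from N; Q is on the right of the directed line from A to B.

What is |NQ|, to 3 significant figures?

15.2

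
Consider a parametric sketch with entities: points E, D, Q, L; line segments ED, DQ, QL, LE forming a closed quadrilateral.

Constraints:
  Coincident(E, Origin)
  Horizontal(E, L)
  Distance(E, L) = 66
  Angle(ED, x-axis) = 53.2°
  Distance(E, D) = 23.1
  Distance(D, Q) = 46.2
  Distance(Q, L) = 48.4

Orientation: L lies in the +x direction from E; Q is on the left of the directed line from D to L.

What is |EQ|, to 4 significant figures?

68.65

E is at the origin; EL is horizontal with |EL| = 66.0 and L in +x, so L = (66.0, 0). ED runs at 53.2° with |ED| = 23.1, so D = (13.84, 18.50). Q is determined by |DQ| = 46.2 and |QL| = 48.4 together: it lies at the intersection of circle(D, 46.2) and circle(L, 48.4). With |DL| = 55.34, the foot of the radical line on DL is 25.79 from D and the perpendicular offset is √(46.2² − 25.79²) = 38.33. Taking the left-of-DL solution: Q = (50.96, 46.00).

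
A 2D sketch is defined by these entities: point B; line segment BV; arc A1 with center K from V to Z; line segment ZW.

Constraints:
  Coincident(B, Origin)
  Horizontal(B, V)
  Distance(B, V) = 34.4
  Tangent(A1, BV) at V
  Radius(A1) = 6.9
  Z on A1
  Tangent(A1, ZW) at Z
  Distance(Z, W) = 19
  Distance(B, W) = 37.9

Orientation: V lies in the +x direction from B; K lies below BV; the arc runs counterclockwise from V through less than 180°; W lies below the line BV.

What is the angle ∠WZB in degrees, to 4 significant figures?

104.6°

B is at the origin; B and V share the same y with |BV| = 34.4 and V on the +x side, so V = (34.40, 0.000). A1 meets BV tangentially, so KV is at right angles to BV, so K = V + (0, -6.9) = (34.40, -6.900). Since KZ ⟂ ZW (tangency), |KW| = √(6.9² + 19.0²) = 20.21 regardless of where Z sits on A1. So W lies on both circle(B, 37.9) and circle(K, 20.21); the below-BV intersection is W = (27.63, -25.95). Z is the foot of the tangent from W: Z = (27.50, -6.946).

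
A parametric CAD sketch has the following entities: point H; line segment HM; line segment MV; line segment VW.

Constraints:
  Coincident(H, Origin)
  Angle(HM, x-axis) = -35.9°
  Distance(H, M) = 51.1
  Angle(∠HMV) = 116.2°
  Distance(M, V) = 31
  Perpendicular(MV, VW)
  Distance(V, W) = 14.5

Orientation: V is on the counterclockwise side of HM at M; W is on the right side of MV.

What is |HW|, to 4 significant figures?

80.69

H is at the origin; HM runs at -35.9° with length 51.1, so M = 51.1·(cos -35.9°, sin -35.9°) = (41.39, -29.96). ∠HMV = 116.2°, so MV runs at -35.9° + (180° − 116.2°) = 27.90° from the x-axis; with |MV| = 31.0, V = M + 31.0·(cos 27.90°, sin 27.90°) = (68.79, -15.46). MV is perpendicular to VW; with |VW| = 14.5 on the right of MV, W = V + 14.5·(0.4679, -0.8838) = (75.57, -28.27). Then |HW| = |W − H| = 80.69.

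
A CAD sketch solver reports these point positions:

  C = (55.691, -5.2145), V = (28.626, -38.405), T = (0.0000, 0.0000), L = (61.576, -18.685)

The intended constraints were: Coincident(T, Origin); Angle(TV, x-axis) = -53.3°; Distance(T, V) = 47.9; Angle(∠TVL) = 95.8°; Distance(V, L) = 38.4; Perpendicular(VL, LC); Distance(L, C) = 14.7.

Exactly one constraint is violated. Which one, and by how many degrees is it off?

Perpendicular(VL, LC) — off by 7.30°.

T = (0.00, 0.00) ✓; TV at -53.30° ✓; |TV| = 47.90 ✓; ∠TVL = 95.80° ✓; |VL| = 38.40 ✓; ∠(VL, LC) = 82.70° ✗; |LC| = 14.70 ✓.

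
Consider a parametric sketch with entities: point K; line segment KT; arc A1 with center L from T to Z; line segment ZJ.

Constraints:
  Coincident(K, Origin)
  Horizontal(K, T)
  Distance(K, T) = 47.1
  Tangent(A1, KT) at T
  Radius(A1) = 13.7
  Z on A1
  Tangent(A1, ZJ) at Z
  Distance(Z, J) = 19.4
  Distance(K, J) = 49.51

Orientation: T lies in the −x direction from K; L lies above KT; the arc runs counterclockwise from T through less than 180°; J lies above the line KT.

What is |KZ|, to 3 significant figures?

36.8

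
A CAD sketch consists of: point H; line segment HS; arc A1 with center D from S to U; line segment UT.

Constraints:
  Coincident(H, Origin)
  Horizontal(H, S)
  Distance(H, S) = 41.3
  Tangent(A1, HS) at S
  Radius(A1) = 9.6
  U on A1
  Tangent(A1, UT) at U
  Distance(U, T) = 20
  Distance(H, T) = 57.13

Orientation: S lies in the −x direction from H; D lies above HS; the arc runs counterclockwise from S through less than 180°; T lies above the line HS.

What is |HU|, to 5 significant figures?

38.005

H is at the origin; H and S share the same y with |HS| = 41.3 and S on the −x side, so S = (-41.300, 0.0000). Since A1 is tangent to HS there, DS ⟂ HS, so D = S + (0, 9.6) = (-41.300, 9.6000). Since DU ⟂ UT (tangency), |DT| = √(9.6² + 20.0²) = 22.185 regardless of where U sits on A1. So T lies on both circle(H, 57.13) and circle(D, 22.185); the above-HS intersection is T = (-48.188, 30.688). U is the foot of the tangent from T: U = (-34.363, 16.236).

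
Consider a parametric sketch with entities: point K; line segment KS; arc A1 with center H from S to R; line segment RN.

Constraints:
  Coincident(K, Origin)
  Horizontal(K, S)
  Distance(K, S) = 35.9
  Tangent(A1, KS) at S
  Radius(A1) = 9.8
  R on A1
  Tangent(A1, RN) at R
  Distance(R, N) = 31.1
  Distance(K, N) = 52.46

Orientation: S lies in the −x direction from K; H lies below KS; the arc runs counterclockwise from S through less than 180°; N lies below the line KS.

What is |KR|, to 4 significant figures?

46.89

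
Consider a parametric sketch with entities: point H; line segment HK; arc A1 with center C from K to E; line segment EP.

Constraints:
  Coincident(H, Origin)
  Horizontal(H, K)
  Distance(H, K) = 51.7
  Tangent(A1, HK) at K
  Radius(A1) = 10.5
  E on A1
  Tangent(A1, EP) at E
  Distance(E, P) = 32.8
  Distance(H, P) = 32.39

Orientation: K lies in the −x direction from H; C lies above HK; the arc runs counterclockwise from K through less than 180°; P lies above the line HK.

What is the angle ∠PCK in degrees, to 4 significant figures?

115.0°

Checks: |CE| = 10.50 ✓; ∠(CE, EP) = 90.00° ✓; |EP| = 32.80 ✓; |HP| = 32.39 ✓.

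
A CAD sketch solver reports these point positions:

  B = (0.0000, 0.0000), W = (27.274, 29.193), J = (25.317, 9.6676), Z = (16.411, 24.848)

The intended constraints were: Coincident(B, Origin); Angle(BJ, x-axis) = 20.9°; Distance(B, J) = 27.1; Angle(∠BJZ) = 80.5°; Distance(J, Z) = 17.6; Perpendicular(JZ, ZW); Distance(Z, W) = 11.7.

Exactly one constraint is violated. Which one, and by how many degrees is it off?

Perpendicular(JZ, ZW) — off by 8.60°.

B = (0.00, 0.00) ✓; BJ at 20.90° ✓; |BJ| = 27.10 ✓; ∠BJZ = 80.50° ✓; |JZ| = 17.60 ✓; ∠(JZ, ZW) = 98.60° ✗; |ZW| = 11.70 ✓.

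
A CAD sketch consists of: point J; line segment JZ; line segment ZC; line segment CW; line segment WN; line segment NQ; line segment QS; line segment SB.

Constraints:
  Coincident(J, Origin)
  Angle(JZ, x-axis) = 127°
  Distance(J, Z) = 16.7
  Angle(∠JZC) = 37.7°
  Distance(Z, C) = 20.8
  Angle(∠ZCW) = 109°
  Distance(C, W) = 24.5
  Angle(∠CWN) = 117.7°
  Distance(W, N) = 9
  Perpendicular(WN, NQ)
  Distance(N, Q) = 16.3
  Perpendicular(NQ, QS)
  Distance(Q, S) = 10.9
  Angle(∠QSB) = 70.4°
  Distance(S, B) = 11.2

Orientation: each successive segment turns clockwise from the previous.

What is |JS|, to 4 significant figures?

5.019

J is at the origin; JZ runs at 127.0° with length 16.7, so Z = (-10.05, 13.34). ∠JZC = 37.7° gives ZC at -15.30° from the x-axis; with |ZC| = 20.8, C = (10.01, 7.849). ∠ZCW = 109.0° gives CW at -86.30° from the x-axis; with |CW| = 24.5, W = (11.59, -16.60). ∠CWN = 117.7° gives WN at -148.6° from the x-axis; with |WN| = 9.0, N = (3.912, -21.29). The perpendicularity gives NQ at right angles to WN, so NQ runs at 121.4°; with |NQ| = 16.3, Q = (-4.581, -7.376). The perpendicularity gives QS at right angles to NQ, so QS runs at 31.40°; with |QS| = 10.9, S = (4.723, -1.697). Then |JS| = |S − J| = 5.019.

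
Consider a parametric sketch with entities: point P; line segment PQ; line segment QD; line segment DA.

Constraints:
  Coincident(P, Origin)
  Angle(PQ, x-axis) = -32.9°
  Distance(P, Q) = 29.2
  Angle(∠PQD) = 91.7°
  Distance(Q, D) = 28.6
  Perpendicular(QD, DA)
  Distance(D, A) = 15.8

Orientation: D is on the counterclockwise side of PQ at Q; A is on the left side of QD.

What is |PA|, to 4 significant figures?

32.36

P is at the origin; PQ runs at -32.9° with length 29.2, so Q = 29.2·(cos -32.9°, sin -32.9°) = (24.52, -15.86). ∠PQD = 91.7°, so QD runs at -32.9° + (180° − 91.7°) = 55.40° from the x-axis; with |QD| = 28.6, D = Q + 28.6·(cos 55.40°, sin 55.40°) = (40.76, 7.681). QD ⟂ DA; with |DA| = 15.8 on the left of QD, A = D + 15.8·(-0.8231, 0.5678) = (27.75, 16.65). Then |PA| = |A − P| = 32.36.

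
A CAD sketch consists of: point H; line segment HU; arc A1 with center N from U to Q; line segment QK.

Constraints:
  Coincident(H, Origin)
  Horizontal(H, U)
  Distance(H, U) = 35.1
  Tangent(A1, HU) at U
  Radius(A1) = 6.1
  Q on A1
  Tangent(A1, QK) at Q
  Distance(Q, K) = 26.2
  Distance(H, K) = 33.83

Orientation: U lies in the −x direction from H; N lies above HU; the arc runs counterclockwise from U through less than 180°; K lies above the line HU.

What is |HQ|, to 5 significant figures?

29.719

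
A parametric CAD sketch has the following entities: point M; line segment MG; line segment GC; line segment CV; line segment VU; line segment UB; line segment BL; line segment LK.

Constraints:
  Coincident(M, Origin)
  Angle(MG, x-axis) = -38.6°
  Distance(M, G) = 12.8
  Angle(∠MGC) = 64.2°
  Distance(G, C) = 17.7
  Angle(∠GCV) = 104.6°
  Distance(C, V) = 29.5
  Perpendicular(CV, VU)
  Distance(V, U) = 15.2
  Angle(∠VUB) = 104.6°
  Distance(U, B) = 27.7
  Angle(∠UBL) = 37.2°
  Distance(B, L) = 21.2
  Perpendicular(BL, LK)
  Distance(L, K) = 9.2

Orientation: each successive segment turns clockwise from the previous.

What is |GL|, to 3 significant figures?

23.4

M is at the origin; MG runs at -38.6° with length 12.8, so G = (10.0, -7.99). ∠MGC = 64.2° gives GC at -154° from the x-axis; with |GC| = 17.7, C = (-5.96, -15.6). ∠GCV = 104.6° gives CV at 130° from the x-axis; with |CV| = 29.5, V = (-25.0, 6.90). CV is perpendicular to VU, so VU runs at 40.2°; with |VU| = 15.2, U = (-13.4, 16.7). ∠VUB = 104.6° gives UB at -35.2° from the x-axis; with |UB| = 27.7, B = (9.24, 0.742). ∠UBL = 37.2° gives BL at -178° from the x-axis; with |BL| = 21.2, L = (-11.9, 0.00232). Then |GL| = |L − G| = 23.4.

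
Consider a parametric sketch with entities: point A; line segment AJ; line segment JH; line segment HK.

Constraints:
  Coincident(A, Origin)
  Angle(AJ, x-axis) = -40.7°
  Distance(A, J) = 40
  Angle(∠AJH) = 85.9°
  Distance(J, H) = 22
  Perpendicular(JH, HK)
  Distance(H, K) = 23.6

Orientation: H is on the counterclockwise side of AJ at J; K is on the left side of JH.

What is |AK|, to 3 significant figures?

25.1

A is at the origin; AJ runs at -40.7° with length 40.0, so J = 40.0·(cos -40.7°, sin -40.7°) = (30.3, -26.1). ∠AJH = 85.9°, so JH runs at -40.7° + (180° − 85.9°) = 53.4° from the x-axis; with |JH| = 22.0, H = J + 22.0·(cos 53.4°, sin 53.4°) = (43.4, -8.42). JH ⟂ HK; with |HK| = 23.6 on the left of JH, K = H + 23.6·(-0.803, 0.596) = (24.5, 5.65). Then |AK| = |K − A| = 25.1.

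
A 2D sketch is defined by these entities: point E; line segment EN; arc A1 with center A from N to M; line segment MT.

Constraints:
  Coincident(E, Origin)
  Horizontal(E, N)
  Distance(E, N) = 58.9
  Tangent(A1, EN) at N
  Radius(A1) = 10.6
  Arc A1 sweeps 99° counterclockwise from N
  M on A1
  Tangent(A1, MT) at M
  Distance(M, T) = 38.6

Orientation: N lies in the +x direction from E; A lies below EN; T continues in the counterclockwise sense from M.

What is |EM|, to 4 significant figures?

49.96

E is at the origin; E and N share the same y with |EN| = 58.9 and N on the +x side, so N = (58.90, 0.000). Tangency of A1 to EN means the radius AN is perpendicular to EN, so A = N + (0, -10.6) = (58.90, -10.60). On A1, N sits at bearing 90° from A; a 99° counterclockwise sweep puts M at bearing 189°, so M = A + 10.6·(cos 189°, sin 189°) = (48.43, -12.26). Then |EM| = |M − E| = 49.96.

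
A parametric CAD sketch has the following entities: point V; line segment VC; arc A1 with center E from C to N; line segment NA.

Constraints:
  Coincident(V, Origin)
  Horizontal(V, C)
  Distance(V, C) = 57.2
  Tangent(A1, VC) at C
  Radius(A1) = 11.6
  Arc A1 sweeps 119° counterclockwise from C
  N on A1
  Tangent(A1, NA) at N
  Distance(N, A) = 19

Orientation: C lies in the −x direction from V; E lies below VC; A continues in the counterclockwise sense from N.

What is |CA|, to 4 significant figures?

33.85

V is at the origin; V and C share the same y with |VC| = 57.2 and C on the −x side, so C = (-57.20, 0.000). Since A1 is tangent to VC there, EC ⟂ VC, so E = C + (0, -11.6) = (-57.20, -11.60). On A1, C sits at bearing 90° from E; a 119° counterclockwise sweep puts N at bearing 209°, so N = E + 11.6·(cos 209°, sin 209°) = (-67.35, -17.22). Tangency of A1 to NA means the radius EN is perpendicular to NA, so NA runs along (−sin 209°, cos 209°); with |NA| = 19.0, A = (-58.13, -33.84). Then |CA| = |A − C| = 33.85.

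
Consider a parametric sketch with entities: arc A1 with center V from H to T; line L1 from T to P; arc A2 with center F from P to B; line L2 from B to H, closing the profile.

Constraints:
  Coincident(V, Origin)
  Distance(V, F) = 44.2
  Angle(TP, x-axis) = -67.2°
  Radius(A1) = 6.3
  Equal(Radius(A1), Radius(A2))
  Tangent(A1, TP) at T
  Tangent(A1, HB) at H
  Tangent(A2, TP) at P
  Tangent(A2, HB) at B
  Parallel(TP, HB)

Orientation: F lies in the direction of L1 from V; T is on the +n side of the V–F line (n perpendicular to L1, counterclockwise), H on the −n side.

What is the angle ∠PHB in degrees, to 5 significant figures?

15.911°

The slot axis is L1's direction at -67.2°, so u = (cos -67.2°, sin -67.2°) = (0.38752, -0.92186) and n = (−sin -67.2°, cos -67.2°) = (0.92186, 0.38752). V is at the origin and F lies 44.2 along u from V, so F = 44.2·u = (17.128, -40.746). Tangency of A1 to both parallel lines with radius 6.3 puts T and H at V ± 6.3·n: T = (5.8077, 2.4413), H = (-5.8077, -2.4413). Equal radii place P and B the same way about F: P = F + 6.3·n = (22.936, -38.305), B = F − 6.3·n = (11.320, -43.188). Then cos ∠PHB = HP·HB / (|HP||HB|), giving 15.911°.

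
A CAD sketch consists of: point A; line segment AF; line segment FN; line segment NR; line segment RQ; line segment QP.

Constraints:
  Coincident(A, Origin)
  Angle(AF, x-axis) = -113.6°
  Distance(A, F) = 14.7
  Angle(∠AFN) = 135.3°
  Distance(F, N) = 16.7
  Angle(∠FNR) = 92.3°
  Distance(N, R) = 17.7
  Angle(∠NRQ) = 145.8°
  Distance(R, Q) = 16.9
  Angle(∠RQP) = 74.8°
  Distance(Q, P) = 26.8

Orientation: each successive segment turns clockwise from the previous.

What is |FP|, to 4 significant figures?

15.78

A is at the origin; AF runs at -113.6° with length 14.7, so F = (-5.885, -13.47). ∠AFN = 135.3° gives FN at -158.3° from the x-axis; with |FN| = 16.7, N = (-21.40, -19.65). ∠FNR = 92.3° gives NR at 114.0° from the x-axis; with |NR| = 17.7, R = (-28.60, -3.476). ∠NRQ = 145.8° gives RQ at 79.80° from the x-axis; with |RQ| = 16.9, Q = (-25.61, 13.16). ∠RQP = 74.8° gives QP at -25.40° from the x-axis; with |QP| = 26.8, P = (-1.399, 1.662). Then |FP| = |P − F| = 15.78.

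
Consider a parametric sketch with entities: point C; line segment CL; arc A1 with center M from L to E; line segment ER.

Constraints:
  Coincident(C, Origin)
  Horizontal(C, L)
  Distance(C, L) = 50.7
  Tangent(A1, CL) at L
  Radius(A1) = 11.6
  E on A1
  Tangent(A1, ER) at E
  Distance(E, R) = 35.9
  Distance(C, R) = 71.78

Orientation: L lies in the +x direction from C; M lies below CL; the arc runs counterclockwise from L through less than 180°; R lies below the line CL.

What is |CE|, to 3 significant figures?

42.8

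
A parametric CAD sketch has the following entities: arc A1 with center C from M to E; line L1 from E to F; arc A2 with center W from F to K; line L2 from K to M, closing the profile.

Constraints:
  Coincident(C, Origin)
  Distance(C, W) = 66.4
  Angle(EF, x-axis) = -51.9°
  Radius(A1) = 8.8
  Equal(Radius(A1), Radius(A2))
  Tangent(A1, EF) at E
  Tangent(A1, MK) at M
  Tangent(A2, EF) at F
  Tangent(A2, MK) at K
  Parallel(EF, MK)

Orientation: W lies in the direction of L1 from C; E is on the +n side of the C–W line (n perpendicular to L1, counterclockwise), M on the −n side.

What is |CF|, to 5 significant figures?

66.981

The slot axis is L1's direction at -51.9°, so u = (cos -51.9°, sin -51.9°) = (0.61704, -0.78694) and n = (−sin -51.9°, cos -51.9°) = (0.78694, 0.61704). C is at the origin and W lies 66.4 along u from C, so W = 66.4·u = (40.971, -52.252). Tangency of A1 to both parallel lines with radius 8.8 puts E and M at C ± 8.8·n: E = (6.9250, 5.4299), M = (-6.9250, -5.4299). Equal radii place F and K the same way about W: F = W + 8.8·n = (47.896, -46.823), K = W − 8.8·n = (34.046, -57.682). Then |CF| = |F − C| = 66.981.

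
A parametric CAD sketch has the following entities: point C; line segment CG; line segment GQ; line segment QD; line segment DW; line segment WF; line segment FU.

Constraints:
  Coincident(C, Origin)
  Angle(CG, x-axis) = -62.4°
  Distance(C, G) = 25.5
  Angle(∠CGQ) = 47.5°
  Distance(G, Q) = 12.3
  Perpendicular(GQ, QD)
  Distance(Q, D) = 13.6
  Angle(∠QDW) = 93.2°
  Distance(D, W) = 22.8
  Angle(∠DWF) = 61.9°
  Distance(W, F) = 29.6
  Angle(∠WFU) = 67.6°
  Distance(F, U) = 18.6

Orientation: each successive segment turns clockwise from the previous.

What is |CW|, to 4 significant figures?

27.97

C is at the origin; CG runs at -62.4° with length 25.5, so G = (11.81, -22.60). ∠CGQ = 47.5° gives GQ at 165.1° from the x-axis; with |GQ| = 12.3, Q = (-0.07238, -19.44). GQ ⟂ QD, so QD runs at 75.10°; with |QD| = 13.6, D = (3.425, -6.293). ∠QDW = 93.2° gives DW at -11.70° from the x-axis; with |DW| = 22.8, W = (25.75, -10.92). Then |CW| = |W − C| = 27.97.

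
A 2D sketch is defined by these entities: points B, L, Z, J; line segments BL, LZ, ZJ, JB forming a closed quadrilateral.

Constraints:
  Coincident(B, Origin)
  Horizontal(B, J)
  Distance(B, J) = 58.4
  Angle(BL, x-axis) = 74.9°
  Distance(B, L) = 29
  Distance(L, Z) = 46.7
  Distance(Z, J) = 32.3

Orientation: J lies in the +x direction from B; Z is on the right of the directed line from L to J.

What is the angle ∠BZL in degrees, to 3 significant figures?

37.7°

B is at the origin; BJ is horizontal with |BJ| = 58.4 and J in +x, so J = (58.4, 0). BL runs at 74.9° with |BL| = 29.0, so L = (7.55, 28.0). Z is determined by |LZ| = 46.7 and |ZJ| = 32.3 together: it lies at the intersection of circle(L, 46.7) and circle(J, 32.3). With |LJ| = 58.0, the foot of the radical line on LJ is 38.8 from L and the perpendicular offset is √(46.7² − 38.8²) = 26.0. Taking the right-of-LJ solution: Z = (29.0, -13.5).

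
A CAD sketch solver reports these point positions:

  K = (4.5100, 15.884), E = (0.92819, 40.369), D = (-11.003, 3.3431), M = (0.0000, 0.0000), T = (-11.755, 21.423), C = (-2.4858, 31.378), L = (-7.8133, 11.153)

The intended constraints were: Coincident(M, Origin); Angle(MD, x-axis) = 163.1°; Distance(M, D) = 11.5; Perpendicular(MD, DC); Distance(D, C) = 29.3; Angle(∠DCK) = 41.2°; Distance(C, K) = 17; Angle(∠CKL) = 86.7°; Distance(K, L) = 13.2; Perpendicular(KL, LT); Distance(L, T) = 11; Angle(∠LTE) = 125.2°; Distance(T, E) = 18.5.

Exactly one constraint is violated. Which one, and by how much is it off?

Distance(T, E) = 18.5 — off by 4.30.

M = (0.00, 0.00) ✓; MD at 163.1° ✓; |MD| = 11.50 ✓; ∠(MD, DC) = 90.00° ✓; |DC| = 29.30 ✓; ∠DCK = 41.20° ✓; |CK| = 17.00 ✓; ∠CKL = 86.70° ✓; |KL| = 13.20 ✓; ∠(KL, LT) = 90.00° ✓; |LT| = 11.00 ✓; ∠LTE = 125.2° ✓; |TE| = 22.80 ✗.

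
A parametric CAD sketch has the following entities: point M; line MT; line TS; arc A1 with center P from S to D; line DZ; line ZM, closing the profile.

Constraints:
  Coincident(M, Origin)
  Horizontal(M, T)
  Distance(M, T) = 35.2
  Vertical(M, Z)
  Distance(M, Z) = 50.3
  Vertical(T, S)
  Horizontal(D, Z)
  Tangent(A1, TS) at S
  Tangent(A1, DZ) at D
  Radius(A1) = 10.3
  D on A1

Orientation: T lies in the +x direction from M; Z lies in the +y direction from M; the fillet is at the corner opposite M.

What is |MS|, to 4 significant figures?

53.28

M is at the origin; M and T share the same y with |MT| = 35.2 and T on the +x side, so T = (35.20, 0.000). MZ is vertical with |MZ| = 50.3 and Z on the +y side, so Z = (0.000, 50.30). The virtual corner opposite M is at (35.20, 50.30). The tangent condition forces PS to be normal to TS and the tangent condition forces PD to be normal to DZ, with radius 10.3, so the center P sits 10.3 in from both sides at P = (24.90, 40.00). That places the tangent points at S = (35.20, 40.00) on TS and D = (24.90, 50.30) on DZ. Then |MS| = |S − M| = 53.28.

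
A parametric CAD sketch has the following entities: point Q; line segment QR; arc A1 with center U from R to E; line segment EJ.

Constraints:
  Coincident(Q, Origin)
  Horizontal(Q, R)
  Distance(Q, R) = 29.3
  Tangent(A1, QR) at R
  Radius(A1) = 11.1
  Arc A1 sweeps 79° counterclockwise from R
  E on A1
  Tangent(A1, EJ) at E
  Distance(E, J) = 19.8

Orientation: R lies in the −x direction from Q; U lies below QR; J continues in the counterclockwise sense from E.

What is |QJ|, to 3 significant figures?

52.4

On A1, R sits at bearing 90° from U; a 79° counterclockwise sweep puts E at bearing 169°, so E = U + 11.1·(cos 169°, sin 169°) = (-40.2, -8.98). The tangent condition forces UE to be normal to EJ, so EJ runs along (−sin 169°, cos 169°); with |EJ| = 19.8, J = (-44.0, -28.4). Then |QJ| = |J − Q| = 52.4.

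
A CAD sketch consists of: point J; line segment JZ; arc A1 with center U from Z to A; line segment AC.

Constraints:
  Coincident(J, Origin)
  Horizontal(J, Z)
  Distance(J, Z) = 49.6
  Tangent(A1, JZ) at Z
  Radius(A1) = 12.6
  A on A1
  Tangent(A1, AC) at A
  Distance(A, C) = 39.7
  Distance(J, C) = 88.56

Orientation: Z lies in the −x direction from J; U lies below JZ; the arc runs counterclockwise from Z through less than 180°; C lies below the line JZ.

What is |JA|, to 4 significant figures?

61.67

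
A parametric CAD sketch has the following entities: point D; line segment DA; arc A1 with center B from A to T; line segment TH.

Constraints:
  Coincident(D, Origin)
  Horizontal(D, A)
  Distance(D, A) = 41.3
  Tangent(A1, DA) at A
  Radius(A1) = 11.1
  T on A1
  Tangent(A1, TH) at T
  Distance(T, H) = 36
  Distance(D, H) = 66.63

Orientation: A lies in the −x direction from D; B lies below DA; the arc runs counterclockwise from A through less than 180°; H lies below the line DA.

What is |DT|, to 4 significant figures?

53.84

D is at the origin; DA is horizontal with |DA| = 41.3 and A on the −x side, so A = (-41.30, 0.000). Tangency of A1 to DA means the radius BA is perpendicular to DA, so B = A + (0, -11.1) = (-41.30, -11.10). Since BT ⟂ TH (tangency), |BH| = √(11.1² + 36.0²) = 37.67 regardless of where T sits on A1. So H lies on both circle(D, 66.63) and circle(B, 37.67); the below-DA intersection is H = (-45.67, -48.52). T is the foot of the tangent from H: T = (-52.21, -13.12).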